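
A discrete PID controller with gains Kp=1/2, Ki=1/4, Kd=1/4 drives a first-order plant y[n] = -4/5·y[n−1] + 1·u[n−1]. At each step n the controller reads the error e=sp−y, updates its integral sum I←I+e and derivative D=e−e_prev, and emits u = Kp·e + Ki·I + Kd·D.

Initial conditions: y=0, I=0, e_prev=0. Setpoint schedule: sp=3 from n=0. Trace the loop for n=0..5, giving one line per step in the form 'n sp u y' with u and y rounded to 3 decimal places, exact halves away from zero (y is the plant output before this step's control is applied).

(exact arithmetic carried between steps; '≈' marks a value shown rounded to 6 d.p. or computed from one; I and e_prev carry over from the previous line; the table rounds u and y to 3 d.p., halves away from zero)
n=0: y=0, sp=3, e=sp−y=3; I=3, D=e−e_prev=3; u=1/2·3+1/4·3+1/4·3=3; next y=-4/5·0+1·3=3
n=1: y=3, sp=3, e=sp−y=0; I=3, D=e−e_prev=-3; u=1/2·0+1/4·3+1/4·(-3)=0; next y=-4/5·3+1·0=-2.4
n=2: y=-2.4, sp=3, e=sp−y=5.4; I=8.4, D=e−e_prev=5.4; u=1/2·5.4+1/4·8.4+1/4·5.4=6.15; next y=-4/5·(-2.4)+1·6.15=8.07
n=3: y=8.07, sp=3, e=sp−y=-5.07; I=3.33, D=e−e_prev=-10.47; u=1/2·(-5.07)+1/4·3.33+1/4·(-10.47)=-4.32; next y=-4/5·8.07+1·(-4.32)=-10.776
n=4: y=-10.776, sp=3, e=sp−y=13.776; I=17.106, D=e−e_prev=18.846; u=1/2·13.776+1/4·17.106+1/4·18.846=15.876; next y=-4/5·(-10.776)+1·15.876=24.4968
n=5: y=24.4968, sp=3, e=sp−y=-21.4968; I=-4.3908, D=e−e_prev=-35.2728; u=1/2·(-21.4968)+1/4·(-4.3908)+1/4·(-35.2728)=-20.6643; next y=-4/5·24.4968+1·(-20.6643)=-40.26174

0 3 3.000 0.000
1 3 0.000 3.000
2 3 6.150 -2.400
3 3 -4.320 8.070
4 3 15.876 -10.776
5 3 -20.664 24.497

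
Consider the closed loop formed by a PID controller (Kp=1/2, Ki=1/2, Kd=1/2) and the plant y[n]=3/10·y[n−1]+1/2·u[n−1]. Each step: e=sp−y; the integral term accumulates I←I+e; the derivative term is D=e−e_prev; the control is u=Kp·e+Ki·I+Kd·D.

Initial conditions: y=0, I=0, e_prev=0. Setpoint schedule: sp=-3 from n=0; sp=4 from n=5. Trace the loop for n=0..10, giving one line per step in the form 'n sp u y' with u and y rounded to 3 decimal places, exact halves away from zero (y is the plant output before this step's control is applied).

0 -3 -4.500 0.000
1 -3 -1.125 -2.250
2 -3 -4.144 -1.238
3 -3 -2.710 -2.443
4 -3 -4.124 -2.088
5 4 6.998 -2.688
6 4 -1.529 2.692
7 4 5.789 0.043
8 4 2.146 2.907
9 4 5.568 1.945
10 4 3.981 3.368

(exact arithmetic carried between steps; '≈' marks a value shown rounded to 6 d.p. or computed from one; I and e_prev carry over from the previous line; the table rounds u and y to 3 d.p., halves away from zero)
n=0: y=0, sp=-3, e=sp−y=-3; I=-3, D=e−e_prev=-3; u=1/2·(-3)+1/2·(-3)+1/2·(-3)=-4.5; next y=3/10·0+1/2·(-4.5)=-2.25
n=1: y=-2.25, sp=-3, e=sp−y=-0.75; I=-3.75, D=e−e_prev=2.25; u=1/2·(-0.75)+1/2·(-3.75)+1/2·2.25=-1.125; next y=3/10·(-2.25)+1/2·(-1.125)=-1.2375
n=2: y=-1.2375, sp=-3, e=sp−y=-1.7625; I=-5.5125, D=e−e_prev=-1.0125; u=1/2·(-1.7625)+1/2·(-5.5125)+1/2·(-1.0125)=-4.14375; next y=3/10·(-1.2375)+1/2·(-4.14375)=-2.443125
n=3: y=-2.443125, sp=-3, e=sp−y=-0.556875; I=-6.069375, D=e−e_prev=1.205625; u=1/2·(-0.556875)+1/2·(-6.069375)+1/2·1.205625≈-2.710313; next y=3/10·(-2.443125)+1/2·(-2.710313)≈-2.088094
n=4: y≈-2.088094, sp=-3, e=sp−y≈-0.911906; I≈-6.981281, D=e−e_prev≈-0.355031; u=1/2·(-0.911906)+1/2·(-6.981281)+1/2·(-0.355031)≈-4.124109; next y=3/10·(-2.088094)+1/2·(-4.124109)≈-2.688483
n=5: y≈-2.688483, sp=4, e=sp−y≈6.688483; I≈-0.292798, D=e−e_prev≈7.600389; u=1/2·6.688483+1/2·(-0.292798)+1/2·7.600389≈6.998037; next y=3/10·(-2.688483)+1/2·6.998037≈2.692474
n=6: y≈2.692474, sp=4, e=sp−y≈1.307526; I≈1.014728, D=e−e_prev≈-5.380956; u=1/2·1.307526+1/2·1.014728+1/2·(-5.380956)≈-1.529351; next y=3/10·2.692474+1/2·(-1.529351)≈0.043067
n=7: y≈0.043067, sp=4, e=sp−y≈3.956933; I≈4.971661, D=e−e_prev≈2.649407; u=1/2·3.956933+1/2·4.971661+1/2·2.649407≈5.789001; next y=3/10·0.043067+1/2·5.789001≈2.907420
n=8: y≈2.907420, sp=4, e=sp−y≈1.092580; I≈6.064241, D=e−e_prev≈-2.864354; u=1/2·1.092580+1/2·6.064241+1/2·(-2.864354)≈2.146233; next y=3/10·2.907420+1/2·2.146233≈1.945343
n=9: y≈1.945343, sp=4, e=sp−y≈2.054657; I≈8.118898, D=e−e_prev≈0.962078; u=1/2·2.054657+1/2·8.118898+1/2·0.962078≈5.567816; next y=3/10·1.945343+1/2·5.567816≈3.367511
n=10: y≈3.367511, sp=4, e=sp−y≈0.632489; I≈8.751387, D=e−e_prev≈-1.422168; u=1/2·0.632489+1/2·8.751387+1/2·(-1.422168)≈3.980854; next y=3/10·3.367511+1/2·3.980854≈3.000680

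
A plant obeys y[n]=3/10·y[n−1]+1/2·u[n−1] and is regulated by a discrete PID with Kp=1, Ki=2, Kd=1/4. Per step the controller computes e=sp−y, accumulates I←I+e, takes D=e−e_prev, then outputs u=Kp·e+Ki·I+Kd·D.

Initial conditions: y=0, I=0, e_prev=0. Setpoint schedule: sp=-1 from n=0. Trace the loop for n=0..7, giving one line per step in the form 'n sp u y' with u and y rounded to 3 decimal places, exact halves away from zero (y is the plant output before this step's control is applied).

0 -1 -3.250 0.000
1 -1 0.281 -1.625
2 -1 -3.029 -0.347
3 -1 0.117 -1.619
4 -1 -2.836 -0.427
5 -1 -0.047 -1.546
6 -1 -2.676 -0.487
7 -1 -0.197 -1.484

(exact arithmetic carried between steps; '≈' marks a value shown rounded to 6 d.p. or computed from one; I and e_prev carry over from the previous line; the table rounds u and y to 3 d.p., halves away from zero)
n=0: y=0, sp=-1, e=sp−y=-1; I=-1, D=e−e_prev=-1; u=1·(-1)+2·(-1)+1/4·(-1)=-3.25; next y=3/10·0+1/2·(-3.25)=-1.625
n=1: y=-1.625, sp=-1, e=sp−y=0.625; I=-0.375, D=e−e_prev=1.625; u=1·0.625+2·(-0.375)+1/4·1.625=0.28125; next y=3/10·(-1.625)+1/2·0.28125=-0.346875
n=2: y=-0.346875, sp=-1, e=sp−y=-0.653125; I=-1.028125, D=e−e_prev=-1.278125; u=1·(-0.653125)+2·(-1.028125)+1/4·(-1.278125)≈-3.028906; next y=3/10·(-0.346875)+1/2·(-3.028906)≈-1.618516
n=3: y≈-1.618516, sp=-1, e=sp−y≈0.618516; I≈-0.409609, D=e−e_prev≈1.271641; u=1·0.618516+2·(-0.409609)+1/4·1.271641≈0.117207; next y=3/10·(-1.618516)+1/2·0.117207≈-0.426951
n=4: y≈-0.426951, sp=-1, e=sp−y≈-0.573049; I≈-0.982658, D=e−e_prev≈-1.191564; u=1·(-0.573049)+2·(-0.982658)+1/4·(-1.191564)≈-2.836256; next y=3/10·(-0.426951)+1/2·(-2.836256)≈-1.546214
n=5: y≈-1.546214, sp=-1, e=sp−y≈0.546214; I≈-0.436445, D=e−e_prev≈1.119262; u=1·0.546214+2·(-0.436445)+1/4·1.119262≈-0.046860; next y=3/10·(-1.546214)+1/2·(-0.046860)≈-0.487294
n=6: y≈-0.487294, sp=-1, e=sp−y≈-0.512706; I≈-0.949150, D=e−e_prev≈-1.058919; u=1·(-0.512706)+2·(-0.949150)+1/4·(-1.058919)≈-2.675737; next y=3/10·(-0.487294)+1/2·(-2.675737)≈-1.484057
n=7: y≈-1.484057, sp=-1, e=sp−y≈0.484057; I≈-0.465094, D=e−e_prev≈0.996762; u=1·0.484057+2·(-0.465094)+1/4·0.996762≈-0.196941; next y=3/10·(-1.484057)+1/2·(-0.196941)≈-0.543687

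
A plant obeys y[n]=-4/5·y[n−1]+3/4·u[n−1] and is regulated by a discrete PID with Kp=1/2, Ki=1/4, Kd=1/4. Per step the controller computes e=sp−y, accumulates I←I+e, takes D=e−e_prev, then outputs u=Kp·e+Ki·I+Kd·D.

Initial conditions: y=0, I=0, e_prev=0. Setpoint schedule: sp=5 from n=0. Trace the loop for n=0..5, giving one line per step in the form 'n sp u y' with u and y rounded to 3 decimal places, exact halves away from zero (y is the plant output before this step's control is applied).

(exact arithmetic carried between steps; '≈' marks a value shown rounded to 6 d.p. or computed from one; I and e_prev carry over from the previous line; the table rounds u and y to 3 d.p., halves away from zero)
n=0: y=0, sp=5, e=sp−y=5; I=5, D=e−e_prev=5; u=1/2·5+1/4·5+1/4·5=5; next y=-4/5·0+3/4·5=3.75
n=1: y=3.75, sp=5, e=sp−y=1.25; I=6.25, D=e−e_prev=-3.75; u=1/2·1.25+1/4·6.25+1/4·(-3.75)=1.25; next y=-4/5·3.75+3/4·1.25=-2.0625
n=2: y=-2.0625, sp=5, e=sp−y=7.0625; I=13.3125, D=e−e_prev=5.8125; u=1/2·7.0625+1/4·13.3125+1/4·5.8125=8.3125; next y=-4/5·(-2.0625)+3/4·8.3125=7.884375
n=3: y=7.884375, sp=5, e=sp−y=-2.884375; I=10.428125, D=e−e_prev=-9.946875; u=1/2·(-2.884375)+1/4·10.428125+1/4·(-9.946875)=-1.321875; next y=-4/5·7.884375+3/4·(-1.321875)≈-7.298906
n=4: y≈-7.298906, sp=5, e=sp−y≈12.298906; I≈22.727031, D=e−e_prev≈15.183281; u=1/2·12.298906+1/4·22.727031+1/4·15.183281≈15.627031; next y=-4/5·(-7.298906)+3/4·15.627031≈17.559398
n=5: y≈17.559398, sp=5, e=sp−y≈-12.559398; I≈10.167633, D=e−e_prev≈-24.858305; u=1/2·(-12.559398)+1/4·10.167633+1/4·(-24.858305)≈-9.952367; next y=-4/5·17.559398+3/4·(-9.952367)≈-21.511794

0 5 5.000 0.000
1 5 1.250 3.750
2 5 8.313 -2.063
3 5 -1.322 7.884
4 5 15.627 -7.299
5 5 -9.952 17.559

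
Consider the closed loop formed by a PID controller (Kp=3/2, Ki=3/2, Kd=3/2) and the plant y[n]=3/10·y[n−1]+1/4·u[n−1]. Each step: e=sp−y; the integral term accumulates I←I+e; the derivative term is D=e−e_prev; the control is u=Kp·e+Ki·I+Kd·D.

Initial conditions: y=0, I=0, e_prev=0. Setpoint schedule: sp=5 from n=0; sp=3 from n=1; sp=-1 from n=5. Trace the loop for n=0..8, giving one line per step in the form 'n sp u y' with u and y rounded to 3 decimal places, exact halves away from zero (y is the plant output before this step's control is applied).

0 5 22.500 0.000
1 3 -11.813 5.625
2 3 26.695 -1.266
3 3 -11.261 6.294
4 3 27.633 -0.927
5 -1 -29.315 6.630
6 -1 30.440 -5.340
7 -1 -32.071 6.008
8 -1 29.444 -6.215

(exact arithmetic carried between steps; '≈' marks a value shown rounded to 6 d.p. or computed from one; I and e_prev carry over from the previous line; the table rounds u and y to 3 d.p., halves away from zero)
n=0: y=0, sp=5, e=sp−y=5; I=5, D=e−e_prev=5; u=3/2·5+3/2·5+3/2·5=22.5; next y=3/10·0+1/4·22.5=5.625
n=1: y=5.625, sp=3, e=sp−y=-2.625; I=2.375, D=e−e_prev=-7.625; u=3/2·(-2.625)+3/2·2.375+3/2·(-7.625)=-11.8125; next y=3/10·5.625+1/4·(-11.8125)=-1.265625
n=2: y=-1.265625, sp=3, e=sp−y=4.265625; I=6.640625, D=e−e_prev=6.890625; u=3/2·4.265625+3/2·6.640625+3/2·6.890625≈26.695313; next y=3/10·(-1.265625)+1/4·26.695313≈6.294141
n=3: y≈6.294141, sp=3, e=sp−y≈-3.294141; I≈3.346484, D=e−e_prev≈-7.559766; u=3/2·(-3.294141)+3/2·3.346484+3/2·(-7.559766)≈-11.261133; next y=3/10·6.294141+1/4·(-11.261133)≈-0.927041
n=4: y≈-0.927041, sp=3, e=sp−y≈3.927041; I≈7.273525, D=e−e_prev≈7.221182; u=3/2·3.927041+3/2·7.273525+3/2·7.221182≈27.632622; next y=3/10·(-0.927041)+1/4·27.632622≈6.630043
n=5: y≈6.630043, sp=-1, e=sp−y≈-7.630043; I≈-0.356518, D=e−e_prev≈-11.557084; u=3/2·(-7.630043)+3/2·(-0.356518)+3/2·(-11.557084)≈-29.315468; next y=3/10·6.630043+1/4·(-29.315468)≈-5.339854
n=6: y≈-5.339854, sp=-1, e=sp−y≈4.339854; I≈3.983336, D=e−e_prev≈11.969897; u=3/2·4.339854+3/2·3.983336+3/2·11.969897≈30.439631; next y=3/10·(-5.339854)+1/4·30.439631≈6.007952
n=7: y≈6.007952, sp=-1, e=sp−y≈-7.007952; I≈-3.024615, D=e−e_prev≈-11.347806; u=3/2·(-7.007952)+3/2·(-3.024615)+3/2·(-11.347806)≈-32.070559; next y=3/10·6.007952+1/4·(-32.070559)≈-6.215254
n=8: y≈-6.215254, sp=-1, e=sp−y≈5.215254; I≈2.190639, D=e−e_prev≈12.223206; u=3/2·5.215254+3/2·2.190639+3/2·12.223206≈29.443648; next y=3/10·(-6.215254)+1/4·29.443648≈5.496336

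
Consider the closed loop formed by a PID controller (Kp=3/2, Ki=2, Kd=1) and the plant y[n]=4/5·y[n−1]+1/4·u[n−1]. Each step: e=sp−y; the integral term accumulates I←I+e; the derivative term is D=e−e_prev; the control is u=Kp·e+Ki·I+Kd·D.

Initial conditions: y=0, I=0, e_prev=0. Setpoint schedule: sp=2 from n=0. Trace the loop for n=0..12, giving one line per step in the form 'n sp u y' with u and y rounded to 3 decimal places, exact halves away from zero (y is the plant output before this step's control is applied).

(exact arithmetic carried between steps; '≈' marks a value shown rounded to 6 d.p. or computed from one; I and e_prev carry over from the previous line; the table rounds u and y to 3 d.p., halves away from zero)
n=0: y=0, sp=2, e=sp−y=2; I=2, D=e−e_prev=2; u=3/2·2+2·2+1·2=9; next y=4/5·0+1/4·9=2.25
n=1: y=2.25, sp=2, e=sp−y=-0.25; I=1.75, D=e−e_prev=-2.25; u=3/2·(-0.25)+2·1.75+1·(-2.25)=0.875; next y=4/5·2.25+1/4·0.875=2.01875
n=2: y=2.01875, sp=2, e=sp−y=-0.01875; I=1.73125, D=e−e_prev=0.23125; u=3/2·(-0.01875)+2·1.73125+1·0.23125=3.665625; next y=4/5·2.01875+1/4·3.665625≈2.531406
n=3: y≈2.531406, sp=2, e=sp−y≈-0.531406; I≈1.199844, D=e−e_prev≈-0.512656; u=3/2·(-0.531406)+2·1.199844+1·(-0.512656)≈1.089922; next y=4/5·2.531406+1/4·1.089922≈2.297605
n=4: y≈2.297605, sp=2, e=sp−y≈-0.297605; I≈0.902238, D=e−e_prev≈0.233801; u=3/2·(-0.297605)+2·0.902238+1·0.233801≈1.591869; next y=4/5·2.297605+1/4·1.591869≈2.236052
n=5: y≈2.236052, sp=2, e=sp−y≈-0.236052; I≈0.666187, D=e−e_prev≈0.061554; u=3/2·(-0.236052)+2·0.666187+1·0.061554≈1.039850; next y=4/5·2.236052+1/4·1.039850≈2.048804
n=6: y≈2.048804, sp=2, e=sp−y≈-0.048804; I≈0.617383, D=e−e_prev≈0.187248; u=3/2·(-0.048804)+2·0.617383+1·0.187248≈1.348808; next y=4/5·2.048804+1/4·1.348808≈1.976245
n=7: y≈1.976245, sp=2, e=sp−y≈0.023755; I≈0.641138, D=e−e_prev≈0.072559; u=3/2·0.023755+2·0.641138+1·0.072559≈1.390467; next y=4/5·1.976245+1/4·1.390467≈1.928613
n=8: y≈1.928613, sp=2, e=sp−y≈0.071387; I≈0.712525, D=e−e_prev≈0.047632; u=3/2·0.071387+2·0.712525+1·0.047632≈1.579763; next y=4/5·1.928613+1/4·1.579763≈1.937831
n=9: y≈1.937831, sp=2, e=sp−y≈0.062169; I≈0.774694, D=e−e_prev≈-0.009218; u=3/2·0.062169+2·0.774694+1·(-0.009218)≈1.633423; next y=4/5·1.937831+1/4·1.633423≈1.958621
n=10: y≈1.958621, sp=2, e=sp−y≈0.041379; I≈0.816073, D=e−e_prev≈-0.020790; u=3/2·0.041379+2·0.816073+1·(-0.020790)≈1.673426; next y=4/5·1.958621+1/4·1.673426≈1.985253
n=11: y≈1.985253, sp=2, e=sp−y≈0.014747; I≈0.830820, D=e−e_prev≈-0.026632; u=3/2·0.014747+2·0.830820+1·(-0.026632)≈1.657129; next y=4/5·1.985253+1/4·1.657129≈2.002485
n=12: y≈2.002485, sp=2, e=sp−y≈-0.002485; I≈0.828336, D=e−e_prev≈-0.017232; u=3/2·(-0.002485)+2·0.828336+1·(-0.017232)≈1.635713; next y=4/5·2.002485+1/4·1.635713≈2.010916

0 2 9.000 0.000
1 2 0.875 2.250
2 2 3.666 2.019
3 2 1.090 2.531
4 2 1.592 2.298
5 2 1.040 2.236
6 2 1.349 2.049
7 2 1.390 1.976
8 2 1.580 1.929
9 2 1.633 1.938
10 2 1.673 1.959
11 2 1.657 1.985
12 2 1.636 2.002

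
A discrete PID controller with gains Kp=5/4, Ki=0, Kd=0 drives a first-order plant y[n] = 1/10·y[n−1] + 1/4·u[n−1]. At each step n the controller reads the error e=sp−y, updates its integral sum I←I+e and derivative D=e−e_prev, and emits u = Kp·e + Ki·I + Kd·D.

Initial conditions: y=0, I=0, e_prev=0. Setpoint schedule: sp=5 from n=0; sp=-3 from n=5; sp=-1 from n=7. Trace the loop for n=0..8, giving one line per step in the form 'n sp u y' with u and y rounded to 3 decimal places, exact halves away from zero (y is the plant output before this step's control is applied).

(exact arithmetic carried between steps; '≈' marks a value shown rounded to 6 d.p. or computed from one; I and e_prev carry over from the previous line; the table rounds u and y to 3 d.p., halves away from zero)
n=0: y=0, sp=5, e=sp−y=5; I=5, D=e−e_prev=5; u=5/4·5+0·5+0·5=6.25; next y=1/10·0+1/4·6.25=1.5625
n=1: y=1.5625, sp=5, e=sp−y=3.4375; I=8.4375, D=e−e_prev=-1.5625; u=5/4·3.4375+0·8.4375+0·(-1.5625)=4.296875; next y=1/10·1.5625+1/4·4.296875≈1.230469
n=2: y≈1.230469, sp=5, e=sp−y≈3.769531; I≈12.207031, D=e−e_prev≈0.332031; u=5/4·3.769531+0·12.207031+0·0.332031≈4.711914; next y=1/10·1.230469+1/4·4.711914≈1.301025
n=3: y≈1.301025, sp=5, e=sp−y≈3.698975; I≈15.906006, D=e−e_prev≈-0.070557; u=5/4·3.698975+0·15.906006+0·(-0.070557)≈4.623718; next y=1/10·1.301025+1/4·4.623718≈1.286032
n=4: y≈1.286032, sp=5, e=sp−y≈3.713968; I≈19.619974, D=e−e_prev≈0.014993; u=5/4·3.713968+0·19.619974+0·0.014993≈4.642460; next y=1/10·1.286032+1/4·4.642460≈1.289218
n=5: y≈1.289218, sp=-3, e=sp−y≈-4.289218; I≈15.330756, D=e−e_prev≈-8.003186; u=5/4·(-4.289218)+0·15.330756+0·(-8.003186)≈-5.361523; next y=1/10·1.289218+1/4·(-5.361523)≈-1.211459
n=6: y≈-1.211459, sp=-3, e=sp−y≈-1.788541; I≈13.542214, D=e−e_prev≈2.500677; u=5/4·(-1.788541)+0·13.542214+0·2.500677≈-2.235676; next y=1/10·(-1.211459)+1/4·(-2.235676)≈-0.680065
n=7: y≈-0.680065, sp=-1, e=sp−y≈-0.319935; I≈13.222279, D=e−e_prev≈1.468606; u=5/4·(-0.319935)+0·13.222279+0·1.468606≈-0.399919; next y=1/10·(-0.680065)+1/4·(-0.399919)≈-0.167986
n=8: y≈-0.167986, sp=-1, e=sp−y≈-0.832014; I≈12.390266, D=e−e_prev≈-0.512079; u=5/4·(-0.832014)+0·12.390266+0·(-0.512079)≈-1.040017; next y=1/10·(-0.167986)+1/4·(-1.040017)≈-0.276803

0 5 6.250 0.000
1 5 4.297 1.563
2 5 4.712 1.230
3 5 4.624 1.301
4 5 4.642 1.286
5 -3 -5.362 1.289
6 -3 -2.236 -1.211
7 -1 -0.400 -0.680
8 -1 -1.040 -0.168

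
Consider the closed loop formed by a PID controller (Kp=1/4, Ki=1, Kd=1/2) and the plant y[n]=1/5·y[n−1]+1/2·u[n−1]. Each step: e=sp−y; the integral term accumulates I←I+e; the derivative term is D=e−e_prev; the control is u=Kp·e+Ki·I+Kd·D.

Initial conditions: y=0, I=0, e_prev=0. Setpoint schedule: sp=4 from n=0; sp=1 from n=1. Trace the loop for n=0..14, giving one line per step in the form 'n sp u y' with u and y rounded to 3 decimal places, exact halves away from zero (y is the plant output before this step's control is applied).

(exact arithmetic carried between steps; '≈' marks a value shown rounded to 6 d.p. or computed from one; I and e_prev carry over from the previous line; the table rounds u and y to 3 d.p., halves away from zero)
n=0: y=0, sp=4, e=sp−y=4; I=4, D=e−e_prev=4; u=1/4·4+1·4+1/2·4=7; next y=1/5·0+1/2·7=3.5
n=1: y=3.5, sp=1, e=sp−y=-2.5; I=1.5, D=e−e_prev=-6.5; u=1/4·(-2.5)+1·1.5+1/2·(-6.5)=-2.375; next y=1/5·3.5+1/2·(-2.375)=-0.4875
n=2: y=-0.4875, sp=1, e=sp−y=1.4875; I=2.9875, D=e−e_prev=3.9875; u=1/4·1.4875+1·2.9875+1/2·3.9875=5.353125; next y=1/5·(-0.4875)+1/2·5.353125≈2.579063
n=3: y≈2.579063, sp=1, e=sp−y≈-1.579063; I≈1.408438, D=e−e_prev≈-3.066563; u=1/4·(-1.579063)+1·1.408438+1/2·(-3.066563)≈-0.519609; next y=1/5·2.579063+1/2·(-0.519609)≈0.256008
n=4: y≈0.256008, sp=1, e=sp−y≈0.743992; I≈2.152430, D=e−e_prev≈2.323055; u=1/4·0.743992+1·2.152430+1/2·2.323055≈3.499955; next y=1/5·0.256008+1/2·3.499955≈1.801179
n=5: y≈1.801179, sp=1, e=sp−y≈-0.801179; I≈1.351251, D=e−e_prev≈-1.545171; u=1/4·(-0.801179)+1·1.351251+1/2·(-1.545171)≈0.378370; next y=1/5·1.801179+1/2·0.378370≈0.549421
n=6: y≈0.549421, sp=1, e=sp−y≈0.450579; I≈1.801830, D=e−e_prev≈1.251758; u=1/4·0.450579+1·1.801830+1/2·1.251758≈2.540354; next y=1/5·0.549421+1/2·2.540354≈1.380061
n=7: y≈1.380061, sp=1, e=sp−y≈-0.380061; I≈1.421769, D=e−e_prev≈-0.830640; u=1/4·(-0.380061)+1·1.421769+1/2·(-0.830640)≈0.911433; next y=1/5·1.380061+1/2·0.911433≈0.731729
n=8: y≈0.731729, sp=1, e=sp−y≈0.268271; I≈1.690040, D=e−e_prev≈0.648332; u=1/4·0.268271+1·1.690040+1/2·0.648332≈2.081274; next y=1/5·0.731729+1/2·2.081274≈1.186983
n=9: y≈1.186983, sp=1, e=sp−y≈-0.186983; I≈1.503057, D=e−e_prev≈-0.455254; u=1/4·(-0.186983)+1·1.503057+1/2·(-0.455254)≈1.228685; next y=1/5·1.186983+1/2·1.228685≈0.851739
n=10: y≈0.851739, sp=1, e=sp−y≈0.148261; I≈1.651318, D=e−e_prev≈0.335244; u=1/4·0.148261+1·1.651318+1/2·0.335244≈1.856005; next y=1/5·0.851739+1/2·1.856005≈1.098351
n=11: y≈1.098351, sp=1, e=sp−y≈-0.098351; I≈1.552968, D=e−e_prev≈-0.246612; u=1/4·(-0.098351)+1·1.552968+1/2·(-0.246612)≈1.405074; next y=1/5·1.098351+1/2·1.405074≈0.922207
n=12: y≈0.922207, sp=1, e=sp−y≈0.077793; I≈1.630761, D=e−e_prev≈0.176143; u=1/4·0.077793+1·1.630761+1/2·0.176143≈1.738280; next y=1/5·0.922207+1/2·1.738280≈1.053582
n=13: y≈1.053582, sp=1, e=sp−y≈-0.053582; I≈1.577179, D=e−e_prev≈-0.131374; u=1/4·(-0.053582)+1·1.577179+1/2·(-0.131374)≈1.498096; next y=1/5·1.053582+1/2·1.498096≈0.959764
n=14: y≈0.959764, sp=1, e=sp−y≈0.040236; I≈1.617414, D=e−e_prev≈0.093817; u=1/4·0.040236+1·1.617414+1/2·0.093817≈1.674382; next y=1/5·0.959764+1/2·1.674382≈1.029144

0 4 7.000 0.000
1 1 -2.375 3.500
2 1 5.353 -0.488
3 1 -0.520 2.579
4 1 3.500 0.256
5 1 0.378 1.801
6 1 2.540 0.549
7 1 0.911 1.380
8 1 2.081 0.732
9 1 1.229 1.187
10 1 1.856 0.852
11 1 1.405 1.098
12 1 1.738 0.922
13 1 1.498 1.054
14 1 1.674 0.960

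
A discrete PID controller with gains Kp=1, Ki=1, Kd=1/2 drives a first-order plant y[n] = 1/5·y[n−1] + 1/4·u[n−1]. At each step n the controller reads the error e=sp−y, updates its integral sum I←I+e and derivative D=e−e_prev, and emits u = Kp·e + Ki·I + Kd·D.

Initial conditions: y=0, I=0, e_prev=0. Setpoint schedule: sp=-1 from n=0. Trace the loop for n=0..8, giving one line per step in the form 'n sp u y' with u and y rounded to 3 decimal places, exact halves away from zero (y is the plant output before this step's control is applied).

(exact arithmetic carried between steps; '≈' marks a value shown rounded to 6 d.p. or computed from one; I and e_prev carry over from the previous line; the table rounds u and y to 3 d.p., halves away from zero)
n=0: y=0, sp=-1, e=sp−y=-1; I=-1, D=e−e_prev=-1; u=1·(-1)+1·(-1)+1/2·(-1)=-2.5; next y=1/5·0+1/4·(-2.5)=-0.625
n=1: y=-0.625, sp=-1, e=sp−y=-0.375; I=-1.375, D=e−e_prev=0.625; u=1·(-0.375)+1·(-1.375)+1/2·0.625=-1.4375; next y=1/5·(-0.625)+1/4·(-1.4375)=-0.484375
n=2: y=-0.484375, sp=-1, e=sp−y=-0.515625; I=-1.890625, D=e−e_prev=-0.140625; u=1·(-0.515625)+1·(-1.890625)+1/2·(-0.140625)≈-2.476563; next y=1/5·(-0.484375)+1/4·(-2.476563)≈-0.716016
n=3: y≈-0.716016, sp=-1, e=sp−y≈-0.283984; I≈-2.174609, D=e−e_prev≈0.231641; u=1·(-0.283984)+1·(-2.174609)+1/2·0.231641≈-2.342773; next y=1/5·(-0.716016)+1/4·(-2.342773)≈-0.728896
n=4: y≈-0.728896, sp=-1, e=sp−y≈-0.271104; I≈-2.445713, D=e−e_prev≈0.012881; u=1·(-0.271104)+1·(-2.445713)+1/2·0.012881≈-2.710376; next y=1/5·(-0.728896)+1/4·(-2.710376)≈-0.823373
n=5: y≈-0.823373, sp=-1, e=sp−y≈-0.176627; I≈-2.622340, D=e−e_prev≈0.094477; u=1·(-0.176627)+1·(-2.622340)+1/2·0.094477≈-2.751728; next y=1/5·(-0.823373)+1/4·(-2.751728)≈-0.852607
n=6: y≈-0.852607, sp=-1, e=sp−y≈-0.147393; I≈-2.769733, D=e−e_prev≈0.029233; u=1·(-0.147393)+1·(-2.769733)+1/2·0.029233≈-2.902510; next y=1/5·(-0.852607)+1/4·(-2.902510)≈-0.896149
n=7: y≈-0.896149, sp=-1, e=sp−y≈-0.103851; I≈-2.873584, D=e−e_prev≈0.043542; u=1·(-0.103851)+1·(-2.873584)+1/2·0.043542≈-2.955664; next y=1/5·(-0.896149)+1/4·(-2.955664)≈-0.918146
n=8: y≈-0.918146, sp=-1, e=sp−y≈-0.081854; I≈-2.955438, D=e−e_prev≈0.021997; u=1·(-0.081854)+1·(-2.955438)+1/2·0.021997≈-3.026294; next y=1/5·(-0.918146)+1/4·(-3.026294)≈-0.940203

0 -1 -2.500 0.000
1 -1 -1.438 -0.625
2 -1 -2.477 -0.484
3 -1 -2.343 -0.716
4 -1 -2.710 -0.729
5 -1 -2.752 -0.823
6 -1 -2.903 -0.853
7 -1 -2.956 -0.896
8 -1 -3.026 -0.918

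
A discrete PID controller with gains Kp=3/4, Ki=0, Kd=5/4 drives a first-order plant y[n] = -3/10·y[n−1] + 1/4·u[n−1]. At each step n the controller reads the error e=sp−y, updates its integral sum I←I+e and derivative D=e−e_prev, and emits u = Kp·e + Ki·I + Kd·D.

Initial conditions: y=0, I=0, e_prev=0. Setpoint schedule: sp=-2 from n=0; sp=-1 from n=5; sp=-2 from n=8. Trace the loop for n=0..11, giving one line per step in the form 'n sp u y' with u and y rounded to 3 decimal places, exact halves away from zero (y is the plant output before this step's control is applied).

0 -2 -4.000 0.000
1 -2 0.500 -1.000
2 -2 -3.600 0.425
3 -2 1.086 -1.028
4 -2 -3.944 0.580
5 -1 3.545 -1.160
6 -1 -4.668 1.234
7 -1 3.867 -1.537
8 -2 -7.528 1.428
9 -2 4.906 -2.310
10 -2 -8.227 1.920
11 -2 6.165 -2.633

(exact arithmetic carried between steps; '≈' marks a value shown rounded to 6 d.p. or computed from one; I and e_prev carry over from the previous line; the table rounds u and y to 3 d.p., halves away from zero)
n=0: y=0, sp=-2, e=sp−y=-2; I=-2, D=e−e_prev=-2; u=3/4·(-2)+0·(-2)+5/4·(-2)=-4; next y=-3/10·0+1/4·(-4)=-1
n=1: y=-1, sp=-2, e=sp−y=-1; I=-3, D=e−e_prev=1; u=3/4·(-1)+0·(-3)+5/4·1=0.5; next y=-3/10·(-1)+1/4·0.5=0.425
n=2: y=0.425, sp=-2, e=sp−y=-2.425; I=-5.425, D=e−e_prev=-1.425; u=3/4·(-2.425)+0·(-5.425)+5/4·(-1.425)=-3.6; next y=-3/10·0.425+1/4·(-3.6)=-1.0275
n=3: y=-1.0275, sp=-2, e=sp−y=-0.9725; I=-6.3975, D=e−e_prev=1.4525; u=3/4·(-0.9725)+0·(-6.3975)+5/4·1.4525=1.08625; next y=-3/10·(-1.0275)+1/4·1.08625≈0.579813
n=4: y≈0.579813, sp=-2, e=sp−y≈-2.579813; I≈-8.977313, D=e−e_prev≈-1.607313; u=3/4·(-2.579813)+0·(-8.977313)+5/4·(-1.607313)≈-3.944; next y=-3/10·0.579813+1/4·(-3.944)≈-1.159944
n=5: y≈-1.159944, sp=-1, e=sp−y≈0.159944; I≈-8.817369, D=e−e_prev≈2.739756; u=3/4·0.159944+0·(-8.817369)+5/4·2.739756≈3.544653; next y=-3/10·(-1.159944)+1/4·3.544653≈1.234146
n=6: y≈1.234146, sp=-1, e=sp−y≈-2.234146; I≈-11.051515, D=e−e_prev≈-2.394090; u=3/4·(-2.234146)+0·(-11.051515)+5/4·(-2.394090)≈-4.668223; next y=-3/10·1.234146+1/4·(-4.668223)≈-1.537300
n=7: y≈-1.537300, sp=-1, e=sp−y≈0.537300; I≈-10.514216, D=e−e_prev≈2.771446; u=3/4·0.537300+0·(-10.514216)+5/4·2.771446≈3.867282; next y=-3/10·(-1.537300)+1/4·3.867282≈1.428010
n=8: y≈1.428010, sp=-2, e=sp−y≈-3.428010; I≈-13.942226, D=e−e_prev≈-3.965310; u=3/4·(-3.428010)+0·(-13.942226)+5/4·(-3.965310)≈-7.527645; next y=-3/10·1.428010+1/4·(-7.527645)≈-2.310314
n=9: y≈-2.310314, sp=-2, e=sp−y≈0.310314; I≈-13.631912, D=e−e_prev≈3.738325; u=3/4·0.310314+0·(-13.631912)+5/4·3.738325≈4.905642; next y=-3/10·(-2.310314)+1/4·4.905642≈1.919505
n=10: y≈1.919505, sp=-2, e=sp−y≈-3.919505; I≈-17.551416, D=e−e_prev≈-4.229819; u=3/4·(-3.919505)+0·(-17.551416)+5/4·(-4.229819)≈-8.226903; next y=-3/10·1.919505+1/4·(-8.226903)≈-2.632577
n=11: y≈-2.632577, sp=-2, e=sp−y≈0.632577; I≈-16.918839, D=e−e_prev≈4.552082; u=3/4·0.632577+0·(-16.918839)+5/4·4.552082≈6.164535; next y=-3/10·(-2.632577)+1/4·6.164535≈2.330907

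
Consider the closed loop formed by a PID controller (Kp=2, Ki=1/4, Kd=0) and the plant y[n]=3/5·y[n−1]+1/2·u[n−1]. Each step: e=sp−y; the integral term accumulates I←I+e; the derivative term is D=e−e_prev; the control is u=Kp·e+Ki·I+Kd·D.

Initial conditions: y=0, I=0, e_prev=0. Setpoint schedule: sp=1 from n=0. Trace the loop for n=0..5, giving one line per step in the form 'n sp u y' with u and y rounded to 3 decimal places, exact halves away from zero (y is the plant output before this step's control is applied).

(exact arithmetic carried between steps; '≈' marks a value shown rounded to 6 d.p. or computed from one; I and e_prev carry over from the previous line; the table rounds u and y to 3 d.p., halves away from zero)
n=0: y=0, sp=1, e=sp−y=1; I=1, D=e−e_prev=1; u=2·1+1/4·1+0·1=2.25; next y=3/5·0+1/2·2.25=1.125
n=1: y=1.125, sp=1, e=sp−y=-0.125; I=0.875, D=e−e_prev=-1.125; u=2·(-0.125)+1/4·0.875+0·(-1.125)=-0.03125; next y=3/5·1.125+1/2·(-0.03125)=0.659375
n=2: y=0.659375, sp=1, e=sp−y=0.340625; I=1.215625, D=e−e_prev=0.465625; u=2·0.340625+1/4·1.215625+0·0.465625≈0.985156; next y=3/5·0.659375+1/2·0.985156≈0.888203
n=3: y≈0.888203, sp=1, e=sp−y≈0.111797; I≈1.327422, D=e−e_prev≈-0.228828; u=2·0.111797+1/4·1.327422+0·(-0.228828)≈0.555449; next y=3/5·0.888203+1/2·0.555449≈0.810646
n=4: y≈0.810646, sp=1, e=sp−y≈0.189354; I≈1.516775, D=e−e_prev≈0.077557; u=2·0.189354+1/4·1.516775+0·0.077557≈0.757901; next y=3/5·0.810646+1/2·0.757901≈0.865338
n=5: y≈0.865338, sp=1, e=sp−y≈0.134662; I≈1.651437, D=e−e_prev≈-0.054692; u=2·0.134662+1/4·1.651437+0·(-0.054692)≈0.682183; next y=3/5·0.865338+1/2·0.682183≈0.860294

0 1 2.250 0.000
1 1 -0.031 1.125
2 1 0.985 0.659
3 1 0.555 0.888
4 1 0.758 0.811
5 1 0.682 0.865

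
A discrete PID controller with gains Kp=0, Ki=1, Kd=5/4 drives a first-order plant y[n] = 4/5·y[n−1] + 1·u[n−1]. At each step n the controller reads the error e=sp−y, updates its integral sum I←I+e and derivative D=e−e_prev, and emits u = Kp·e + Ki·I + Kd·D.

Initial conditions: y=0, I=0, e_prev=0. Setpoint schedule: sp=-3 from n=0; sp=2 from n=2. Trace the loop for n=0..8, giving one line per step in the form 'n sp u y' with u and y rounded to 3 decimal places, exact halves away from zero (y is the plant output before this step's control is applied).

(exact arithmetic carried between steps; '≈' marks a value shown rounded to 6 d.p. or computed from one; I and e_prev carry over from the previous line; the table rounds u and y to 3 d.p., halves away from zero)
n=0: y=0, sp=-3, e=sp−y=-3; I=-3, D=e−e_prev=-3; u=0·(-3)+1·(-3)+5/4·(-3)=-6.75; next y=4/5·0+1·(-6.75)=-6.75
n=1: y=-6.75, sp=-3, e=sp−y=3.75; I=0.75, D=e−e_prev=6.75; u=0·3.75+1·0.75+5/4·6.75=9.1875; next y=4/5·(-6.75)+1·9.1875=3.7875
n=2: y=3.7875, sp=2, e=sp−y=-1.7875; I=-1.0375, D=e−e_prev=-5.5375; u=0·(-1.7875)+1·(-1.0375)+5/4·(-5.5375)=-7.959375; next y=4/5·3.7875+1·(-7.959375)=-4.929375
n=3: y=-4.929375, sp=2, e=sp−y=6.929375; I=5.891875, D=e−e_prev=8.716875; u=0·6.929375+1·5.891875+5/4·8.716875≈16.787969; next y=4/5·(-4.929375)+1·16.787969≈12.844469
n=4: y≈12.844469, sp=2, e=sp−y≈-10.844469; I≈-4.952594, D=e−e_prev≈-17.773844; u=0·(-10.844469)+1·(-4.952594)+5/4·(-17.773844)≈-27.169898; next y=4/5·12.844469+1·(-27.169898)≈-16.894323
n=5: y≈-16.894323, sp=2, e=sp−y≈18.894323; I≈13.941730, D=e−e_prev≈29.738792; u=0·18.894323+1·13.941730+5/4·29.738792≈51.115220; next y=4/5·(-16.894323)+1·51.115220≈37.599761
n=6: y≈37.599761, sp=2, e=sp−y≈-35.599761; I≈-21.658031, D=e−e_prev≈-54.494085; u=0·(-35.599761)+1·(-21.658031)+5/4·(-54.494085)≈-89.775637; next y=4/5·37.599761+1·(-89.775637)≈-59.695828
n=7: y≈-59.695828, sp=2, e=sp−y≈61.695828; I≈40.037797, D=e−e_prev≈97.295589; u=0·61.695828+1·40.037797+5/4·97.295589≈161.657284; next y=4/5·(-59.695828)+1·161.657284≈113.900621
n=8: y≈113.900621, sp=2, e=sp−y≈-111.900621; I≈-71.862824, D=e−e_prev≈-173.596449; u=0·(-111.900621)+1·(-71.862824)+5/4·(-173.596449)≈-288.858386; next y=4/5·113.900621+1·(-288.858386)≈-197.737889

0 -3 -6.750 0.000
1 -3 9.188 -6.750
2 2 -7.959 3.788
3 2 16.788 -4.929
4 2 -27.170 12.844
5 2 51.115 -16.894
6 2 -89.776 37.600
7 2 161.657 -59.696
8 2 -288.858 113.901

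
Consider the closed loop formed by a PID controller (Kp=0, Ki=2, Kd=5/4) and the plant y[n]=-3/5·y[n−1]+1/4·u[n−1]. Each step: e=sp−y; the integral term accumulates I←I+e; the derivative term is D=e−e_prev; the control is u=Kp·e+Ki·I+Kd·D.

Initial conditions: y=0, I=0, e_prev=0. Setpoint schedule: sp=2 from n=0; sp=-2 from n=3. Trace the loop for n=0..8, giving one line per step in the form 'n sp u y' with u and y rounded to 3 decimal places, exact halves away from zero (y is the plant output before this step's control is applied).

0 2 6.500 0.000
1 2 2.719 1.625
2 2 11.741 -0.295
3 -2 -10.144 3.112
4 -2 13.318 -4.403
5 -2 -24.989 5.971
6 -2 23.392 -9.830
7 -2 -50.822 11.746
8 -2 51.028 -19.753

(exact arithmetic carried between steps; '≈' marks a value shown rounded to 6 d.p. or computed from one; I and e_prev carry over from the previous line; the table rounds u and y to 3 d.p., halves away from zero)
n=0: y=0, sp=2, e=sp−y=2; I=2, D=e−e_prev=2; u=0·2+2·2+5/4·2=6.5; next y=-3/5·0+1/4·6.5=1.625
n=1: y=1.625, sp=2, e=sp−y=0.375; I=2.375, D=e−e_prev=-1.625; u=0·0.375+2·2.375+5/4·(-1.625)=2.71875; next y=-3/5·1.625+1/4·2.71875≈-0.295313
n=2: y≈-0.295313, sp=2, e=sp−y≈2.295313; I≈4.670313, D=e−e_prev≈1.920313; u=0·2.295313+2·4.670313+5/4·1.920313≈11.741016; next y=-3/5·(-0.295313)+1/4·11.741016≈3.112441
n=3: y≈3.112441, sp=-2, e=sp−y≈-5.112441; I≈-0.442129, D=e−e_prev≈-7.407754; u=0·(-5.112441)+2·(-0.442129)+5/4·(-7.407754)≈-10.143950; next y=-3/5·3.112441+1/4·(-10.143950)≈-4.403452
n=4: y≈-4.403452, sp=-2, e=sp−y≈2.403452; I≈1.961323, D=e−e_prev≈7.515894; u=0·2.403452+2·1.961323+5/4·7.515894≈13.317514; next y=-3/5·(-4.403452)+1/4·13.317514≈5.971450
n=5: y≈5.971450, sp=-2, e=sp−y≈-7.971450; I≈-6.010127, D=e−e_prev≈-10.374902; u=0·(-7.971450)+2·(-6.010127)+5/4·(-10.374902)≈-24.988881; next y=-3/5·5.971450+1/4·(-24.988881)≈-9.830090
n=6: y≈-9.830090, sp=-2, e=sp−y≈7.830090; I≈1.819964, D=e−e_prev≈15.801540; u=0·7.830090+2·1.819964+5/4·15.801540≈23.391853; next y=-3/5·(-9.830090)+1/4·23.391853≈11.746017
n=7: y≈11.746017, sp=-2, e=sp−y≈-13.746017; I≈-11.926054, D=e−e_prev≈-21.576108; u=0·(-13.746017)+2·(-11.926054)+5/4·(-21.576108)≈-50.822242; next y=-3/5·11.746017+1/4·(-50.822242)≈-19.753171
n=8: y≈-19.753171, sp=-2, e=sp−y≈17.753171; I≈5.827117, D=e−e_prev≈31.499188; u=0·17.753171+2·5.827117+5/4·31.499188≈51.028220; next y=-3/5·(-19.753171)+1/4·51.028220≈24.608957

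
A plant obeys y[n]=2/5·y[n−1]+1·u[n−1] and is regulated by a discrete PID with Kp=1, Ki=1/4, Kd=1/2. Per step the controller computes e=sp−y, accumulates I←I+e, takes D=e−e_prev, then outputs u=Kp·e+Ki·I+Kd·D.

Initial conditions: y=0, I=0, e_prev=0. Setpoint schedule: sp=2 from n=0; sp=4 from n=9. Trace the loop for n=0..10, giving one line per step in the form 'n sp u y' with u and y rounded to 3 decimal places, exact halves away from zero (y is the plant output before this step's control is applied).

0 2 3.500 0.000
1 2 -3.125 3.500
2 2 7.394 -1.725
3 2 -9.038 6.704
4 2 16.856 -6.356
5 2 -23.757 14.313
6 2 40.103 -18.032
7 2 -60.175 32.890
8 2 97.404 -47.019
9 4 -146.623 78.597
10 4 235.653 -115.184

(exact arithmetic carried between steps; '≈' marks a value shown rounded to 6 d.p. or computed from one; I and e_prev carry over from the previous line; the table rounds u and y to 3 d.p., halves away from zero)
n=0: y=0, sp=2, e=sp−y=2; I=2, D=e−e_prev=2; u=1·2+1/4·2+1/2·2=3.5; next y=2/5·0+1·3.5=3.5
n=1: y=3.5, sp=2, e=sp−y=-1.5; I=0.5, D=e−e_prev=-3.5; u=1·(-1.5)+1/4·0.5+1/2·(-3.5)=-3.125; next y=2/5·3.5+1·(-3.125)=-1.725
n=2: y=-1.725, sp=2, e=sp−y=3.725; I=4.225, D=e−e_prev=5.225; u=1·3.725+1/4·4.225+1/2·5.225=7.39375; next y=2/5·(-1.725)+1·7.39375=6.70375
n=3: y=6.70375, sp=2, e=sp−y=-4.70375; I=-0.47875, D=e−e_prev=-8.42875; u=1·(-4.70375)+1/4·(-0.47875)+1/2·(-8.42875)≈-9.037813; next y=2/5·6.70375+1·(-9.037813)≈-6.356313
n=4: y≈-6.356313, sp=2, e=sp−y≈8.356313; I≈7.877563, D=e−e_prev≈13.060063; u=1·8.356313+1/4·7.877563+1/2·13.060063≈16.855734; next y=2/5·(-6.356313)+1·16.855734≈14.313209
n=5: y≈14.313209, sp=2, e=sp−y≈-12.313209; I≈-4.435647, D=e−e_prev≈-20.669522; u=1·(-12.313209)+1/4·(-4.435647)+1/2·(-20.669522)≈-23.756882; next y=2/5·14.313209+1·(-23.756882)≈-18.031598
n=6: y≈-18.031598, sp=2, e=sp−y≈20.031598; I≈15.595951, D=e−e_prev≈32.344808; u=1·20.031598+1/4·15.595951+1/2·32.344808≈40.102990; next y=2/5·(-18.031598)+1·40.102990≈32.890351
n=7: y≈32.890351, sp=2, e=sp−y≈-30.890351; I≈-15.294399, D=e−e_prev≈-50.921949; u=1·(-30.890351)+1/4·(-15.294399)+1/2·(-50.921949)≈-60.174925; next y=2/5·32.890351+1·(-60.174925)≈-47.018785
n=8: y≈-47.018785, sp=2, e=sp−y≈49.018785; I≈33.724385, D=e−e_prev≈79.909135; u=1·49.018785+1/4·33.724385+1/2·79.909135≈97.404449; next y=2/5·(-47.018785)+1·97.404449≈78.596935
n=9: y≈78.596935, sp=4, e=sp−y≈-74.596935; I≈-40.872549, D=e−e_prev≈-123.615719; u=1·(-74.596935)+1/4·(-40.872549)+1/2·(-123.615719)≈-146.622932; next y=2/5·78.596935+1·(-146.622932)≈-115.184158
n=10: y≈-115.184158, sp=4, e=sp−y≈119.184158; I≈78.311609, D=e−e_prev≈193.781093; u=1·119.184158+1/4·78.311609+1/2·193.781093≈235.652607; next y=2/5·(-115.184158)+1·235.652607≈189.578943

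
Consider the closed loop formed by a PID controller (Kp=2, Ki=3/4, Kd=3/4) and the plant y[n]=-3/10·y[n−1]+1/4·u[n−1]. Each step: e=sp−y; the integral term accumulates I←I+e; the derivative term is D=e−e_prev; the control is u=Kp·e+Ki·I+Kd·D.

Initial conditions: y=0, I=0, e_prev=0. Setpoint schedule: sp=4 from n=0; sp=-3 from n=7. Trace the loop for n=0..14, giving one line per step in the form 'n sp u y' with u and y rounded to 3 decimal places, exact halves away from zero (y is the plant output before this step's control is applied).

0 4 14.000 0.000
1 4 1.750 3.500
2 4 19.144 -0.613
3 4 -0.019 4.970
4 4 26.069 -1.496
5 4 -4.274 6.966
6 4 35.283 -3.158
7 -3 -36.684 9.768
8 -3 45.228 -12.101
9 -3 -58.984 14.937
10 -3 67.419 -19.227
11 -3 -92.510 22.623
12 -3 103.541 -29.914
13 -3 -142.385 34.859
14 -3 160.998 -46.054

(exact arithmetic carried between steps; '≈' marks a value shown rounded to 6 d.p. or computed from one; I and e_prev carry over from the previous line; the table rounds u and y to 3 d.p., halves away from zero)
n=0: y=0, sp=4, e=sp−y=4; I=4, D=e−e_prev=4; u=2·4+3/4·4+3/4·4=14; next y=-3/10·0+1/4·14=3.5
n=1: y=3.5, sp=4, e=sp−y=0.5; I=4.5, D=e−e_prev=-3.5; u=2·0.5+3/4·4.5+3/4·(-3.5)=1.75; next y=-3/10·3.5+1/4·1.75=-0.6125
n=2: y=-0.6125, sp=4, e=sp−y=4.6125; I=9.1125, D=e−e_prev=4.1125; u=2·4.6125+3/4·9.1125+3/4·4.1125=19.14375; next y=-3/10·(-0.6125)+1/4·19.14375≈4.969688
n=3: y≈4.969688, sp=4, e=sp−y≈-0.969688; I≈8.142813, D=e−e_prev≈-5.582188; u=2·(-0.969688)+3/4·8.142813+3/4·(-5.582188)≈-0.018906; next y=-3/10·4.969688+1/4·(-0.018906)≈-1.495633
n=4: y≈-1.495633, sp=4, e=sp−y≈5.495633; I≈13.638445, D=e−e_prev≈6.465320; u=2·5.495633+3/4·13.638445+3/4·6.465320≈26.069090; next y=-3/10·(-1.495633)+1/4·26.069090≈6.965962
n=5: y≈6.965962, sp=4, e=sp−y≈-2.965962; I≈10.672483, D=e−e_prev≈-8.461595; u=2·(-2.965962)+3/4·10.672483+3/4·(-8.461595)≈-4.273759; next y=-3/10·6.965962+1/4·(-4.273759)≈-3.158228
n=6: y≈-3.158228, sp=4, e=sp−y≈7.158228; I≈17.830711, D=e−e_prev≈10.124191; u=2·7.158228+3/4·17.830711+3/4·10.124191≈35.282633; next y=-3/10·(-3.158228)+1/4·35.282633≈9.768127
n=7: y≈9.768127, sp=-3, e=sp−y≈-12.768127; I≈5.062585, D=e−e_prev≈-19.926355; u=2·(-12.768127)+3/4·5.062585+3/4·(-19.926355)≈-36.684082; next y=-3/10·9.768127+1/4·(-36.684082)≈-12.101458
n=8: y≈-12.101458, sp=-3, e=sp−y≈9.101458; I≈14.164043, D=e−e_prev≈21.869585; u=2·9.101458+3/4·14.164043+3/4·21.869585≈45.228138; next y=-3/10·(-12.101458)+1/4·45.228138≈14.937472
n=9: y≈14.937472, sp=-3, e=sp−y≈-17.937472; I≈-3.773429, D=e−e_prev≈-27.038931; u=2·(-17.937472)+3/4·(-3.773429)+3/4·(-27.038931)≈-58.984214; next y=-3/10·14.937472+1/4·(-58.984214)≈-19.227295
n=10: y≈-19.227295, sp=-3, e=sp−y≈16.227295; I≈12.453866, D=e−e_prev≈34.164767; u=2·16.227295+3/4·12.453866+3/4·34.164767≈67.418565; next y=-3/10·(-19.227295)+1/4·67.418565≈22.622830
n=11: y≈22.622830, sp=-3, e=sp−y≈-25.622830; I≈-13.168964, D=e−e_prev≈-41.850125; u=2·(-25.622830)+3/4·(-13.168964)+3/4·(-41.850125)≈-92.509976; next y=-3/10·22.622830+1/4·(-92.509976)≈-29.914343
n=12: y≈-29.914343, sp=-3, e=sp−y≈26.914343; I≈13.745379, D=e−e_prev≈52.537173; u=2·26.914343+3/4·13.745379+3/4·52.537173≈103.540600; next y=-3/10·(-29.914343)+1/4·103.540600≈34.859453
n=13: y≈34.859453, sp=-3, e=sp−y≈-37.859453; I≈-24.114074, D=e−e_prev≈-64.773796; u=2·(-37.859453)+3/4·(-24.114074)+3/4·(-64.773796)≈-142.384808; next y=-3/10·34.859453+1/4·(-142.384808)≈-46.054038
n=14: y≈-46.054038, sp=-3, e=sp−y≈43.054038; I≈18.939964, D=e−e_prev≈80.913491; u=2·43.054038+3/4·18.939964+3/4·80.913491≈160.998167; next y=-3/10·(-46.054038)+1/4·160.998167≈54.065753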